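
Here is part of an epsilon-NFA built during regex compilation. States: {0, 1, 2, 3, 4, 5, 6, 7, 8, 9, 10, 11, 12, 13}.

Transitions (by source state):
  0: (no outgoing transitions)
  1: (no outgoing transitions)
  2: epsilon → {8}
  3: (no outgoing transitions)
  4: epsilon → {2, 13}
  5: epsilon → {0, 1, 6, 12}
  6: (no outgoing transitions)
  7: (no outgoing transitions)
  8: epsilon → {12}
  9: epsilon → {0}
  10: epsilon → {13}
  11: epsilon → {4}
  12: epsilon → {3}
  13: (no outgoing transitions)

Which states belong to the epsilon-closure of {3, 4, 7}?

{2, 3, 4, 7, 8, 12, 13}

Start with {3, 4, 7}.
From 4 via epsilon: add 2, 13.
From 2 via epsilon: add 8.
From 8 via epsilon: add 12.
No new states can be added; the closed set is {2, 3, 4, 7, 8, 12, 13}.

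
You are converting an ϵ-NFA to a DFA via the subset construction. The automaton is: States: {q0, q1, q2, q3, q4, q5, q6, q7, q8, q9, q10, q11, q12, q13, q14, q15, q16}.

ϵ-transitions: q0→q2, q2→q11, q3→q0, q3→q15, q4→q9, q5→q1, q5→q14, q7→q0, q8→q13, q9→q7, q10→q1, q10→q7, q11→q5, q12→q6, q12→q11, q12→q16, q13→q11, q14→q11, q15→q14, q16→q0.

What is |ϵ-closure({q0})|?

Start with {q0}.
From q0 via ϵ: add q2.
From q2 via ϵ: add q11.
From q11 via ϵ: add q5.
From q5 via ϵ: add q1, q14.
ϵ-closure = {q0, q1, q2, q5, q11, q14}, which has 6 states.

6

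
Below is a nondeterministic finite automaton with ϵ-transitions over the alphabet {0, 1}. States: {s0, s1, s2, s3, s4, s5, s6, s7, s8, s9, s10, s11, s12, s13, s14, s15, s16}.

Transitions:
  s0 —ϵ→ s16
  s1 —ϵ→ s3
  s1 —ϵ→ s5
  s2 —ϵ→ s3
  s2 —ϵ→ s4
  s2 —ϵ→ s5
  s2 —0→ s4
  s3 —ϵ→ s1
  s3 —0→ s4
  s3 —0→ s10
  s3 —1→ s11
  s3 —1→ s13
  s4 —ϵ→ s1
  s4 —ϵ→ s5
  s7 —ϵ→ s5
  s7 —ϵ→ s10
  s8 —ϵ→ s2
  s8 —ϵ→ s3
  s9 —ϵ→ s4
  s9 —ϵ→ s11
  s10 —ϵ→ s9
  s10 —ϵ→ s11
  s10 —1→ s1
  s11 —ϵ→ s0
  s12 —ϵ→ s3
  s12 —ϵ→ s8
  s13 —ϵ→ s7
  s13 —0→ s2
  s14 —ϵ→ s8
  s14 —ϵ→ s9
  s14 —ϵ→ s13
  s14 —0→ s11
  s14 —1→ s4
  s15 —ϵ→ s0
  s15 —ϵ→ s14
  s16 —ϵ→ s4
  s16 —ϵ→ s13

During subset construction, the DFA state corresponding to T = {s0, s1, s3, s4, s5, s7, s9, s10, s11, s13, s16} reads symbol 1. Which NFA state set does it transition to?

{s0, s1, s3, s4, s5, s7, s9, s10, s11, s13, s16}

s3 on 1 → {s11, s13}.
s10 on 1 → {s1}.
No 1-transition from s0, s1, s4, s5, s7, s9, s11, s13, s16.
Union after reading 1: {s1, s11, s13}.
Now take the ϵ-closure:
From s1 via ϵ: add s3, s5.
From s11 via ϵ: add s0.
From s13 via ϵ: add s7.
From s0 via ϵ: add s16.
From s7 via ϵ: add s10.
From s10 via ϵ: add s9.
From s16 via ϵ: add s4.
No new states can be added; the closed set is {s0, s1, s3, s4, s5, s7, s9, s10, s11, s13, s16}.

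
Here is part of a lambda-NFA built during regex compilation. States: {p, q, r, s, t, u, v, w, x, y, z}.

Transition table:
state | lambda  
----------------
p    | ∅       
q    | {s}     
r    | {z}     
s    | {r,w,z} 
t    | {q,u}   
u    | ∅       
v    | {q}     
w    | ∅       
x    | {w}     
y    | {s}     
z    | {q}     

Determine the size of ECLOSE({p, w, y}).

Start with {p, w, y}.
From y via lambda: add s.
From s via lambda: add r, z.
From z via lambda: add q.
lambda-closure = {p, q, r, s, w, y, z}, which has 7 states.

7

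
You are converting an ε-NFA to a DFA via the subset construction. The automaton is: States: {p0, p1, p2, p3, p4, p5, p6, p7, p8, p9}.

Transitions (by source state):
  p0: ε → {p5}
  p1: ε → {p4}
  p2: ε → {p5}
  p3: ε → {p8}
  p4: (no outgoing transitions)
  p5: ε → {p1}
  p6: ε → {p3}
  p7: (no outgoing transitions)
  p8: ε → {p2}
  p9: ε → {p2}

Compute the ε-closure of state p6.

{p1, p2, p3, p4, p5, p6, p8}

Start with {p6}.
From p6 via ε: add p3.
From p3 via ε: add p8.
From p8 via ε: add p2.
From p2 via ε: add p5.
From p5 via ε: add p1.
From p1 via ε: add p4.
No new states can be added; the closed set is {p1, p2, p3, p4, p5, p6, p8}.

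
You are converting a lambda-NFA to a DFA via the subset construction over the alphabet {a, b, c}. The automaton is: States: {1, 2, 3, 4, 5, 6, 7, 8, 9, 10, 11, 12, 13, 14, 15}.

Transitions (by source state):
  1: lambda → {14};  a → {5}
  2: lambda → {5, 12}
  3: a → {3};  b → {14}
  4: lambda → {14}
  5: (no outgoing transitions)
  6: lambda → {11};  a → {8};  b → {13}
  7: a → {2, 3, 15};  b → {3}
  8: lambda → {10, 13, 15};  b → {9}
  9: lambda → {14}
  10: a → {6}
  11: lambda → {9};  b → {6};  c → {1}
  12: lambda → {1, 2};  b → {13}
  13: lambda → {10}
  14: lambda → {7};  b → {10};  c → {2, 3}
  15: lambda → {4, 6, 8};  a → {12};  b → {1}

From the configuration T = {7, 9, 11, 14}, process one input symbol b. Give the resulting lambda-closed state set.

7 on b → {3}.
11 on b → {6}.
14 on b → {10}.
No b-transition from 9.
Union after reading b: {3, 6, 10}.
Now take the lambda-closure:
From 6 via lambda: add 11.
From 11 via lambda: add 9.
From 9 via lambda: add 14.
From 14 via lambda: add 7.
No new states can be added; the closed set is {3, 6, 7, 9, 10, 11, 14}.

{3, 6, 7, 9, 10, 11, 14}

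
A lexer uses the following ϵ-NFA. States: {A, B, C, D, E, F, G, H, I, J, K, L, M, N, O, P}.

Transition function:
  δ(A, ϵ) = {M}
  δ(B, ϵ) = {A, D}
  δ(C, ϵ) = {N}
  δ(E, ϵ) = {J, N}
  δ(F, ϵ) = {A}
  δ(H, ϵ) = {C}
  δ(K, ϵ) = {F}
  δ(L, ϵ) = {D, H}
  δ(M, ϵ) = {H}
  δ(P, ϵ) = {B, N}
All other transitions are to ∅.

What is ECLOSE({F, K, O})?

Start with {F, K, O}.
From F via ϵ: add A.
From A via ϵ: add M.
From M via ϵ: add H.
From H via ϵ: add C.
From C via ϵ: add N.
No new states can be added; the closed set is {A, C, F, H, K, M, N, O}.

{A, C, F, H, K, M, N, O}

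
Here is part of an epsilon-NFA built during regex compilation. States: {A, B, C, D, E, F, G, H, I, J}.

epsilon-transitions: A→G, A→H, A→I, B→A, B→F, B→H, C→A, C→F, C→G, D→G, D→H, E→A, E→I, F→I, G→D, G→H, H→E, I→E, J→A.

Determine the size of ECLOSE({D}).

6

Start with {D}.
From D via epsilon: add G, H.
From H via epsilon: add E.
From E via epsilon: add A, I.
epsilon-closure = {A, D, E, G, H, I}, which has 6 states.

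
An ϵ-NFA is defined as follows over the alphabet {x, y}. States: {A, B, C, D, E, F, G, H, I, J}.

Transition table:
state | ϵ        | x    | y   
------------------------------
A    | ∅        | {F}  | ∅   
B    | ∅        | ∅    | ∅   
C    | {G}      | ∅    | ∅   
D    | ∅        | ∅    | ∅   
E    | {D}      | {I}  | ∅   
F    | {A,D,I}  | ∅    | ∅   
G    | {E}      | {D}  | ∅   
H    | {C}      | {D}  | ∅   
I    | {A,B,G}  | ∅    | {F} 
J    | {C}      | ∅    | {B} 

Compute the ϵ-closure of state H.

{C, D, E, G, H}

Start with {H}.
From H via ϵ: add C.
From C via ϵ: add G.
From G via ϵ: add E.
From E via ϵ: add D.
No new states can be added; the closed set is {C, D, E, G, H}.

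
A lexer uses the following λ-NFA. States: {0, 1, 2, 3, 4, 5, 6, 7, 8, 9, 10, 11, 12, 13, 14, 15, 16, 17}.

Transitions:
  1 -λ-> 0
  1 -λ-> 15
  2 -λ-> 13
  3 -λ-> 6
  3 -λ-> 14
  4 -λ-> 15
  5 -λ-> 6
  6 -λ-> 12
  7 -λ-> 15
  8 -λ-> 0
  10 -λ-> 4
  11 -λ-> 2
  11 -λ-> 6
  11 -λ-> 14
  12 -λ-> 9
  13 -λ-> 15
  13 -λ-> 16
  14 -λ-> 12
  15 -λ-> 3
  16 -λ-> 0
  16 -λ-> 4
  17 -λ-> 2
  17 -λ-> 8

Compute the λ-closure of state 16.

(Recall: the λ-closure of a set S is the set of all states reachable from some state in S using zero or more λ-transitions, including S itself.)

Start with {16}.
From 16 via λ: add 0, 4.
From 4 via λ: add 15.
From 15 via λ: add 3.
From 3 via λ: add 6, 14.
From 6 via λ: add 12.
From 12 via λ: add 9.
No new states can be added; the closed set is {0, 3, 4, 6, 9, 12, 14, 15, 16}.

{0, 3, 4, 6, 9, 12, 14, 15, 16}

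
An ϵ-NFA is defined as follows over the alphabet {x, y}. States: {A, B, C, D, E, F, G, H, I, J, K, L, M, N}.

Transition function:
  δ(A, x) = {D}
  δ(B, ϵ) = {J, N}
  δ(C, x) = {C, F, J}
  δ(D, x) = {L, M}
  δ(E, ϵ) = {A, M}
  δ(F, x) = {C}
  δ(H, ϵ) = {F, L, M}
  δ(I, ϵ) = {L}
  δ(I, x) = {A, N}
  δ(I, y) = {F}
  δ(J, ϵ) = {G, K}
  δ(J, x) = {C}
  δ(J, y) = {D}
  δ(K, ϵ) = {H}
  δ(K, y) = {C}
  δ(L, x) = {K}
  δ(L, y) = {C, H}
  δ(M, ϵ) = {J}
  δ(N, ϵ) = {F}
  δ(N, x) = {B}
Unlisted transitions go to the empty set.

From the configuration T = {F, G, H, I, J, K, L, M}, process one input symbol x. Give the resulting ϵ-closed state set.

F on x → {C}.
I on x → {A, N}.
J on x → {C}.
L on x → {K}.
No x-transition from G, H, K, M.
Union after reading x: {A, C, K, N}.
Now take the ϵ-closure:
From K via ϵ: add H.
From N via ϵ: add F.
From H via ϵ: add L, M.
From M via ϵ: add J.
From J via ϵ: add G.
No new states can be added; the closed set is {A, C, F, G, H, J, K, L, M, N}.

{A, C, F, G, H, J, K, L, M, N}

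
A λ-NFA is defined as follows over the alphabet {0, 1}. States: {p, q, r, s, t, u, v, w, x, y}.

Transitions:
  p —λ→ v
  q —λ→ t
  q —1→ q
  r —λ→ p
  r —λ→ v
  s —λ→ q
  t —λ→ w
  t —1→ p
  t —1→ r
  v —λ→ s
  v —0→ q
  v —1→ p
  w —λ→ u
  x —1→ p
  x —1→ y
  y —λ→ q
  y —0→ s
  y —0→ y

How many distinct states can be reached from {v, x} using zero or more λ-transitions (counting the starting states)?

Start with {v, x}.
From v via λ: add s.
From s via λ: add q.
From q via λ: add t.
From t via λ: add w.
From w via λ: add u.
λ-closure = {q, s, t, u, v, w, x}, which has 7 states.

7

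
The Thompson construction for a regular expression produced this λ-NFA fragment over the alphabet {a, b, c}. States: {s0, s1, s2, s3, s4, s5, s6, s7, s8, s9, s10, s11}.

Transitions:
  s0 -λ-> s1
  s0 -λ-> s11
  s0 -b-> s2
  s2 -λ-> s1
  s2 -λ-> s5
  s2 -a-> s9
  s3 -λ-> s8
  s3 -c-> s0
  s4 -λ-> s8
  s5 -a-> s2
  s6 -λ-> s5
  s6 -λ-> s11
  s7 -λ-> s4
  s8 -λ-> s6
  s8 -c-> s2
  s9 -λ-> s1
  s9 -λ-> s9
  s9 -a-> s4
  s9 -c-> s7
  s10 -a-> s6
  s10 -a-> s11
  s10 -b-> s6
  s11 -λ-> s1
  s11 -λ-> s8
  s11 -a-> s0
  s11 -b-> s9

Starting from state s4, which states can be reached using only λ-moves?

{s1, s4, s5, s6, s8, s11}

Start with {s4}.
From s4 via λ: add s8.
From s8 via λ: add s6.
From s6 via λ: add s5, s11.
From s11 via λ: add s1.
No new states can be added; the closed set is {s1, s4, s5, s6, s8, s11}.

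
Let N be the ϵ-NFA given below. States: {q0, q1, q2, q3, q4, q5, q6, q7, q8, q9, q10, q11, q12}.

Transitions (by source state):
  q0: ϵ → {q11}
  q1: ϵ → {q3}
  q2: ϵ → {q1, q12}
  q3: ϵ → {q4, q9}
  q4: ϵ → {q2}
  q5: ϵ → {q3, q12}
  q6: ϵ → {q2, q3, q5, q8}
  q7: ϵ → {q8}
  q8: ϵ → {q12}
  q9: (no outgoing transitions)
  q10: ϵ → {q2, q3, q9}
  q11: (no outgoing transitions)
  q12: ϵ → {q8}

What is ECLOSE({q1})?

Start with {q1}.
From q1 via ϵ: add q3.
From q3 via ϵ: add q4, q9.
From q4 via ϵ: add q2.
From q2 via ϵ: add q12.
From q12 via ϵ: add q8.
No new states can be added; the closed set is {q1, q2, q3, q4, q8, q9, q12}.

{q1, q2, q3, q4, q8, q9, q12}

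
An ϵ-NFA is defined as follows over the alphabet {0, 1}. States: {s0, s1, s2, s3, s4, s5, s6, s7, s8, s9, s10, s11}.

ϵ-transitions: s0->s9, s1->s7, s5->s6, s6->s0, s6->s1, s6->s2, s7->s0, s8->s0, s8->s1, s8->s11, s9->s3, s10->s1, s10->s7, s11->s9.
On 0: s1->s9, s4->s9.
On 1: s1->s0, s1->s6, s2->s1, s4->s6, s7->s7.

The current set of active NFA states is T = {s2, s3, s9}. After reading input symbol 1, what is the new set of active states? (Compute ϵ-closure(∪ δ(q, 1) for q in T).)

{s0, s1, s3, s7, s9}

s2 on 1 → {s1}.
No 1-transition from s3, s9.
Union after reading 1: {s1}.
Now take the ϵ-closure:
From s1 via ϵ: add s7.
From s7 via ϵ: add s0.
From s0 via ϵ: add s9.
From s9 via ϵ: add s3.
No new states can be added; the closed set is {s0, s1, s3, s7, s9}.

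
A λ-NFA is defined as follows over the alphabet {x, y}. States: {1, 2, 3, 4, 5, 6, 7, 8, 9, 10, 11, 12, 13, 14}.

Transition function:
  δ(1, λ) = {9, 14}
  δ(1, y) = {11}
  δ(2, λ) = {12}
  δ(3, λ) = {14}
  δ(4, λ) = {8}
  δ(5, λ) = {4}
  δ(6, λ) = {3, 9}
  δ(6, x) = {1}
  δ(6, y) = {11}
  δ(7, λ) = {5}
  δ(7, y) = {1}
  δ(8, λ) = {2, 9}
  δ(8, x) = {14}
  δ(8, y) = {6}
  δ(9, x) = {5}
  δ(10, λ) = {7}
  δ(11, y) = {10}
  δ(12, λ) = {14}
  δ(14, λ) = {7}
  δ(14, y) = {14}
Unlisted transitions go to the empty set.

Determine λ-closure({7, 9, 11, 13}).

Start with {7, 9, 11, 13}.
From 7 via λ: add 5.
From 5 via λ: add 4.
From 4 via λ: add 8.
From 8 via λ: add 2.
From 2 via λ: add 12.
From 12 via λ: add 14.
No new states can be added; the closed set is {2, 4, 5, 7, 8, 9, 11, 12, 13, 14}.

{2, 4, 5, 7, 8, 9, 11, 12, 13, 14}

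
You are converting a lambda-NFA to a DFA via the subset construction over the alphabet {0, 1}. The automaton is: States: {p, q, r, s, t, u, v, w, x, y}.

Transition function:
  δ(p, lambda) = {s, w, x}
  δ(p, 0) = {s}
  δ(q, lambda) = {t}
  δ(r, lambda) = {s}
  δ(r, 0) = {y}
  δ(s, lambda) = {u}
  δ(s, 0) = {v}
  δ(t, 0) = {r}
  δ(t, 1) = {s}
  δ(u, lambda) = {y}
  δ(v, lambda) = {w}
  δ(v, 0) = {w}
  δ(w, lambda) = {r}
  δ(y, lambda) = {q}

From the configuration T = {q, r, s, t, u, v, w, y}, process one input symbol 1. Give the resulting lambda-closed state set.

{q, s, t, u, y}

t on 1 → {s}.
No 1-transition from q, r, s, u, v, w, y.
Union after reading 1: {s}.
Now take the lambda-closure:
From s via lambda: add u.
From u via lambda: add y.
From y via lambda: add q.
From q via lambda: add t.
No new states can be added; the closed set is {q, s, t, u, y}.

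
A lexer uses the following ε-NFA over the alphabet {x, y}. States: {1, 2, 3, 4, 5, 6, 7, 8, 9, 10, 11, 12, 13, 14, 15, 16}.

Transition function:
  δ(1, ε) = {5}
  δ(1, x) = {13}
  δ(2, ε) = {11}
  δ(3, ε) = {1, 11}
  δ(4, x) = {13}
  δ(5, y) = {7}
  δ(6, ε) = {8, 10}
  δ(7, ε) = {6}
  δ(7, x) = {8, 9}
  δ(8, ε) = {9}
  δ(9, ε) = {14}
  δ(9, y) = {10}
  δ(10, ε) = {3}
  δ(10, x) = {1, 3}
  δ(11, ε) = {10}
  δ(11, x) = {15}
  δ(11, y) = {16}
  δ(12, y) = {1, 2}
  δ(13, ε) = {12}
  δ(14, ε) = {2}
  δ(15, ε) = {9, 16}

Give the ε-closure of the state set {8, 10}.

{1, 2, 3, 5, 8, 9, 10, 11, 14}

Start with {8, 10}.
From 8 via ε: add 9.
From 10 via ε: add 3.
From 3 via ε: add 1, 11.
From 9 via ε: add 14.
From 1 via ε: add 5.
From 14 via ε: add 2.
No new states can be added; the closed set is {1, 2, 3, 5, 8, 9, 10, 11, 14}.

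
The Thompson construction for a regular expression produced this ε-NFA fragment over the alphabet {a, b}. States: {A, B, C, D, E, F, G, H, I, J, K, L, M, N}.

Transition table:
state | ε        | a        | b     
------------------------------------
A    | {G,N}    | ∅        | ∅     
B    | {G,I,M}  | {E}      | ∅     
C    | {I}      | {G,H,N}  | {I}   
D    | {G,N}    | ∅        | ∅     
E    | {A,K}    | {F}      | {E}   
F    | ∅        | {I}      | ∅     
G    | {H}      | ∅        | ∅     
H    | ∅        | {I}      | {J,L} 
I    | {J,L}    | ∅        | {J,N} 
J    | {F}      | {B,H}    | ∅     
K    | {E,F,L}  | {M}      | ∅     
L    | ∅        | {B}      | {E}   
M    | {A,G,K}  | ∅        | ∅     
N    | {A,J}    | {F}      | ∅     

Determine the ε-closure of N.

{A, F, G, H, J, N}

Start with {N}.
From N via ε: add A, J.
From A via ε: add G.
From J via ε: add F.
From G via ε: add H.
No new states can be added; the closed set is {A, F, G, H, J, N}.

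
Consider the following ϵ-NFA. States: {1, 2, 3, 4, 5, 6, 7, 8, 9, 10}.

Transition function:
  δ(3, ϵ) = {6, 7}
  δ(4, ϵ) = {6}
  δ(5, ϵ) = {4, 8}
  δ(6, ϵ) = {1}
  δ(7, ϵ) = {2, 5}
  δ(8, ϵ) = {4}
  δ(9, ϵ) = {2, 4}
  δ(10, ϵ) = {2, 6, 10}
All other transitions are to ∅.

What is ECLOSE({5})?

Start with {5}.
From 5 via ϵ: add 4, 8.
From 4 via ϵ: add 6.
From 6 via ϵ: add 1.
No new states can be added; the closed set is {1, 4, 5, 6, 8}.

{1, 4, 5, 6, 8}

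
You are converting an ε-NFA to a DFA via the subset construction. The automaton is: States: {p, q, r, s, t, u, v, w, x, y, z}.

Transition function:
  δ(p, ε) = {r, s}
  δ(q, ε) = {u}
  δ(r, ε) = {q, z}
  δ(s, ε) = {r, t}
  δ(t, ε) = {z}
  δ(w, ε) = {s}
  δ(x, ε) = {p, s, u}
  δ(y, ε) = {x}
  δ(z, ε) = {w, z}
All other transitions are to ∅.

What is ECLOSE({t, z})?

{q, r, s, t, u, w, z}

Start with {t, z}.
From z via ε: add w.
From w via ε: add s.
From s via ε: add r.
From r via ε: add q.
From q via ε: add u.
No new states can be added; the closed set is {q, r, s, t, u, w, z}.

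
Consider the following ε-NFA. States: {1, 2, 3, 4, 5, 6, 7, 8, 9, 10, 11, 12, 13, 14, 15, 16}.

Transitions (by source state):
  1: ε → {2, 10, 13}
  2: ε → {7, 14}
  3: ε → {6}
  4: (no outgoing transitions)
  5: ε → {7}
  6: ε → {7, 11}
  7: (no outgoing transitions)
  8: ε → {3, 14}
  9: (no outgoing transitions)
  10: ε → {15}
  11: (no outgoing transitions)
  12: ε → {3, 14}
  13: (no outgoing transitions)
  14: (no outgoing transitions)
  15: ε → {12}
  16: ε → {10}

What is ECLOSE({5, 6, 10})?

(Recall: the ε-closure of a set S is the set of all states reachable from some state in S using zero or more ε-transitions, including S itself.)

Start with {5, 6, 10}.
From 5 via ε: add 7.
From 6 via ε: add 11.
From 10 via ε: add 15.
From 15 via ε: add 12.
From 12 via ε: add 3, 14.
No new states can be added; the closed set is {3, 5, 6, 7, 10, 11, 12, 14, 15}.

{3, 5, 6, 7, 10, 11, 12, 14, 15}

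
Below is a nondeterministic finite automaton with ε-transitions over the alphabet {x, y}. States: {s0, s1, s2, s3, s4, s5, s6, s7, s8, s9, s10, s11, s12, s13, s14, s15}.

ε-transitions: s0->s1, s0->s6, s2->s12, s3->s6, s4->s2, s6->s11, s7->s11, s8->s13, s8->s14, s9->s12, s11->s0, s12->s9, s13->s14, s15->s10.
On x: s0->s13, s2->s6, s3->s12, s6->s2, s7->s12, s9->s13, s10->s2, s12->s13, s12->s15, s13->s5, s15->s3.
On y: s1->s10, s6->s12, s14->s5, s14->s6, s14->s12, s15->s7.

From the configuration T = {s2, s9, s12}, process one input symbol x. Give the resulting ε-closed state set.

s2 on x → {s6}.
s9 on x → {s13}.
s12 on x → {s13, s15}.
Union after reading x: {s6, s13, s15}.
Now take the ε-closure:
From s6 via ε: add s11.
From s13 via ε: add s14.
From s15 via ε: add s10.
From s11 via ε: add s0.
From s0 via ε: add s1.
No new states can be added; the closed set is {s0, s1, s6, s10, s11, s13, s14, s15}.

{s0, s1, s6, s10, s11, s13, s14, s15}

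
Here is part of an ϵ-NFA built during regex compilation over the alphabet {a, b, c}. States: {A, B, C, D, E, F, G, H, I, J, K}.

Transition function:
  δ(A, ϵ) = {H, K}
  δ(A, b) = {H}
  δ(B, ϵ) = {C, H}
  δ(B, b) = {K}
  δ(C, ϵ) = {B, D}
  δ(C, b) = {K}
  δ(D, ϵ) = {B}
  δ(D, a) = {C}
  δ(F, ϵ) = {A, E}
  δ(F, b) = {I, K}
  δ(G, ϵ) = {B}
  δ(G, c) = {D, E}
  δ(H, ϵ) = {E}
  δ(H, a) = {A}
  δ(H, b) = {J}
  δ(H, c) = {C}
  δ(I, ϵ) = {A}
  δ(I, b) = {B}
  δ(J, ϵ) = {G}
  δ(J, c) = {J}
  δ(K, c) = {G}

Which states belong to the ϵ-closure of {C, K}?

{B, C, D, E, H, K}

Start with {C, K}.
From C via ϵ: add B, D.
From B via ϵ: add H.
From H via ϵ: add E.
No new states can be added; the closed set is {B, C, D, E, H, K}.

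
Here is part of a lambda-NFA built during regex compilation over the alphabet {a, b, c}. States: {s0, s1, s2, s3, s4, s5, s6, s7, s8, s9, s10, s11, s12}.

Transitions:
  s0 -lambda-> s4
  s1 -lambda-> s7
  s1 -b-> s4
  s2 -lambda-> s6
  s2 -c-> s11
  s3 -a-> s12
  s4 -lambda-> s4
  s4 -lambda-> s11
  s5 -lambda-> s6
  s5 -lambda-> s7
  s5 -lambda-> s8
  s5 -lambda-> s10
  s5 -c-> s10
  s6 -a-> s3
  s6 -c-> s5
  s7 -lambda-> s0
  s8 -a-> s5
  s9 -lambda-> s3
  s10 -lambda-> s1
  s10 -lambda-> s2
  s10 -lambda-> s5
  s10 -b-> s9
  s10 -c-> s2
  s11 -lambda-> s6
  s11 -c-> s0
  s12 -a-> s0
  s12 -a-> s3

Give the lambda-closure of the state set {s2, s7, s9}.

{s0, s2, s3, s4, s6, s7, s9, s11}

Start with {s2, s7, s9}.
From s2 via lambda: add s6.
From s7 via lambda: add s0.
From s9 via lambda: add s3.
From s0 via lambda: add s4.
From s4 via lambda: add s11.
No new states can be added; the closed set is {s0, s2, s3, s4, s6, s7, s9, s11}.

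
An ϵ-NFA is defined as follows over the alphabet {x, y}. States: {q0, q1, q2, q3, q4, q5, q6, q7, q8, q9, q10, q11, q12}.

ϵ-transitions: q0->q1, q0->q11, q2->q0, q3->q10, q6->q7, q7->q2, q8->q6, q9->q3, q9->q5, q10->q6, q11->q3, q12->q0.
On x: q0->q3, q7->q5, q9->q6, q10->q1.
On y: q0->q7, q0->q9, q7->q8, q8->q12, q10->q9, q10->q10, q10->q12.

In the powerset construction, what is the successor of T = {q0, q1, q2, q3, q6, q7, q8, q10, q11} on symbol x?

{q0, q1, q2, q3, q5, q6, q7, q10, q11}

q0 on x → {q3}.
q7 on x → {q5}.
q10 on x → {q1}.
No x-transition from q1, q2, q3, q6, q8, q11.
Union after reading x: {q1, q3, q5}.
Now take the ϵ-closure:
From q3 via ϵ: add q10.
From q10 via ϵ: add q6.
From q6 via ϵ: add q7.
From q7 via ϵ: add q2.
From q2 via ϵ: add q0.
From q0 via ϵ: add q11.
No new states can be added; the closed set is {q0, q1, q2, q3, q5, q6, q7, q10, q11}.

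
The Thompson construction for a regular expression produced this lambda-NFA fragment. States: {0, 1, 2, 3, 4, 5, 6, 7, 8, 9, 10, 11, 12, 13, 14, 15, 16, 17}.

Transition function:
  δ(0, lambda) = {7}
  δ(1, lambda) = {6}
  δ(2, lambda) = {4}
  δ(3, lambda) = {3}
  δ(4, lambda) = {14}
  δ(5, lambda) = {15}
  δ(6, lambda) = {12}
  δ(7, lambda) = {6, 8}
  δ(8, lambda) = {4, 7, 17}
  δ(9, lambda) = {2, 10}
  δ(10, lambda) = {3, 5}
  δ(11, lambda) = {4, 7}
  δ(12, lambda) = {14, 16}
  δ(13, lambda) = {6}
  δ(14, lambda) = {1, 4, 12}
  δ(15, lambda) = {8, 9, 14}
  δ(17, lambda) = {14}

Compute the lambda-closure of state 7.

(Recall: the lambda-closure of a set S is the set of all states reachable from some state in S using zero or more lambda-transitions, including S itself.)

Start with {7}.
From 7 via lambda: add 6, 8.
From 6 via lambda: add 12.
From 8 via lambda: add 4, 17.
From 4 via lambda: add 14.
From 12 via lambda: add 16.
From 14 via lambda: add 1.
No new states can be added; the closed set is {1, 4, 6, 7, 8, 12, 14, 16, 17}.

{1, 4, 6, 7, 8, 12, 14, 16, 17}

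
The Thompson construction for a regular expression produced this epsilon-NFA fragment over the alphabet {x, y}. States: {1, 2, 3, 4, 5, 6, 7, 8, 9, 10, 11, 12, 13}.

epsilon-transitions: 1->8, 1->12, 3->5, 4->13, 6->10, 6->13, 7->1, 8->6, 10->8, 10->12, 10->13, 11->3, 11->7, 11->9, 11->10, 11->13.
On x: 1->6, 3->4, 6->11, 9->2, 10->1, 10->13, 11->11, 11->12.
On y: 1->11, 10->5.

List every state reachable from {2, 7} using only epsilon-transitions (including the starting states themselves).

{1, 2, 6, 7, 8, 10, 12, 13}

Start with {2, 7}.
From 7 via epsilon: add 1.
From 1 via epsilon: add 8, 12.
From 8 via epsilon: add 6.
From 6 via epsilon: add 10, 13.
No new states can be added; the closed set is {1, 2, 6, 7, 8, 10, 12, 13}.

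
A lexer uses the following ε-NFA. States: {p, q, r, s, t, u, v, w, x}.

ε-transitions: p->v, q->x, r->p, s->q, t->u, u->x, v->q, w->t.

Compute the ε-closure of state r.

{p, q, r, v, x}

Start with {r}.
From r via ε: add p.
From p via ε: add v.
From v via ε: add q.
From q via ε: add x.
No new states can be added; the closed set is {p, q, r, v, x}.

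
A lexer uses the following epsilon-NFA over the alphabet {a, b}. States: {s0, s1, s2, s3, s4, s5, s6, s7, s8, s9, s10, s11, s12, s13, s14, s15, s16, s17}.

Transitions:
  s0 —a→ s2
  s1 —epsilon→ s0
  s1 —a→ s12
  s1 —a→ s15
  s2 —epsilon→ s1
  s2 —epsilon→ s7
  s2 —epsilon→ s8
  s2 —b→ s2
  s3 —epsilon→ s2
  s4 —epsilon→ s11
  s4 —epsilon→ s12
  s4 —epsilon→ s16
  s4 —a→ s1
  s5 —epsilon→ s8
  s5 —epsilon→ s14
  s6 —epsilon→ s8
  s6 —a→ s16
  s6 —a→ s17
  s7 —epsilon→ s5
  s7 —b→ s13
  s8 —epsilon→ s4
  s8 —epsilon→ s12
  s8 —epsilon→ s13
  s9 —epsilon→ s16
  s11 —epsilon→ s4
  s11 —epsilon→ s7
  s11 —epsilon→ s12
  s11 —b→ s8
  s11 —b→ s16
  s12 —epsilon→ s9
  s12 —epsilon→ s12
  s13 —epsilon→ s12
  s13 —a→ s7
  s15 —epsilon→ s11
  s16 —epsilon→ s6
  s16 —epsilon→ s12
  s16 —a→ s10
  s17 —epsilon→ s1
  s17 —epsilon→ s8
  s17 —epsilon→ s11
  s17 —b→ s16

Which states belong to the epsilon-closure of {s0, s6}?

{s0, s4, s5, s6, s7, s8, s9, s11, s12, s13, s14, s16}

Start with {s0, s6}.
From s6 via epsilon: add s8.
From s8 via epsilon: add s4, s12, s13.
From s4 via epsilon: add s11, s16.
From s12 via epsilon: add s9.
From s11 via epsilon: add s7.
From s7 via epsilon: add s5.
From s5 via epsilon: add s14.
No new states can be added; the closed set is {s0, s4, s5, s6, s7, s8, s9, s11, s12, s13, s14, s16}.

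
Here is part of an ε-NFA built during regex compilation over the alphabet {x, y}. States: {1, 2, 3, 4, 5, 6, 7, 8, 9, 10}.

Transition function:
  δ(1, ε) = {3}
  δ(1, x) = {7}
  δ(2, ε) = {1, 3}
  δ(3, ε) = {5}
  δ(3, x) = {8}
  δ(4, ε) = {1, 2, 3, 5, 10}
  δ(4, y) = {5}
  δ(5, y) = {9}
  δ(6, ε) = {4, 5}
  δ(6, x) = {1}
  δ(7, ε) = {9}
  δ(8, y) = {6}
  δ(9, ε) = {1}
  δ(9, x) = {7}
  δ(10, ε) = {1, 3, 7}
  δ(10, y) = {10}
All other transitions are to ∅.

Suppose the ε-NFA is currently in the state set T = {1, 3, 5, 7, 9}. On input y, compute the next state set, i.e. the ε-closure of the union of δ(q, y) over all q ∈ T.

{1, 3, 5, 9}

5 on y → {9}.
No y-transition from 1, 3, 7, 9.
Union after reading y: {9}.
Now take the ε-closure:
From 9 via ε: add 1.
From 1 via ε: add 3.
From 3 via ε: add 5.
No new states can be added; the closed set is {1, 3, 5, 9}.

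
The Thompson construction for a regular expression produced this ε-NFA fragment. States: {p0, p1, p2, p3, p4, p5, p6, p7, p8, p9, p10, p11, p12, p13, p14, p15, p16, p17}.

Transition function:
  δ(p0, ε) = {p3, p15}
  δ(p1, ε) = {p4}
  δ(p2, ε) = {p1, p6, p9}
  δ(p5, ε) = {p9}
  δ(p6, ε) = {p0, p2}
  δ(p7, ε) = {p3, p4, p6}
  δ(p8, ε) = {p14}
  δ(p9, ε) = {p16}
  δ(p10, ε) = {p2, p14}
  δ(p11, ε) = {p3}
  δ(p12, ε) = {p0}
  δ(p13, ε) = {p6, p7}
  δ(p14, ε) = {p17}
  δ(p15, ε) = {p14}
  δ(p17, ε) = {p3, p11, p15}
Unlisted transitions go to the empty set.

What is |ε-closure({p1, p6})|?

Start with {p1, p6}.
From p1 via ε: add p4.
From p6 via ε: add p0, p2.
From p0 via ε: add p3, p15.
From p2 via ε: add p9.
From p9 via ε: add p16.
From p15 via ε: add p14.
From p14 via ε: add p17.
From p17 via ε: add p11.
ε-closure = {p0, p1, p2, p3, p4, p6, p9, p11, p14, p15, p16, p17}, which has 12 states.

12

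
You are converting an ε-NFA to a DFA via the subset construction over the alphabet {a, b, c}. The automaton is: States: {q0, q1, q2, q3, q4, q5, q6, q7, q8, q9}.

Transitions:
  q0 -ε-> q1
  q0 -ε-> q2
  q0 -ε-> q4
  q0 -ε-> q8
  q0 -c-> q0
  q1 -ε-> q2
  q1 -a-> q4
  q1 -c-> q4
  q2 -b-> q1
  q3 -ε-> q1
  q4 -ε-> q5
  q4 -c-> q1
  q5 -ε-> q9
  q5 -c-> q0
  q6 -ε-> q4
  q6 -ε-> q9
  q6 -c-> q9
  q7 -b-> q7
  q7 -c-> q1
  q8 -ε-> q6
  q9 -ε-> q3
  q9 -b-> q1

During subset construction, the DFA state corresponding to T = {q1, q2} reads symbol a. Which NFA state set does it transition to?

q1 on a → {q4}.
No a-transition from q2.
Union after reading a: {q4}.
Now take the ε-closure:
From q4 via ε: add q5.
From q5 via ε: add q9.
From q9 via ε: add q3.
From q3 via ε: add q1.
From q1 via ε: add q2.
No new states can be added; the closed set is {q1, q2, q3, q4, q5, q9}.

{q1, q2, q3, q4, q5, q9}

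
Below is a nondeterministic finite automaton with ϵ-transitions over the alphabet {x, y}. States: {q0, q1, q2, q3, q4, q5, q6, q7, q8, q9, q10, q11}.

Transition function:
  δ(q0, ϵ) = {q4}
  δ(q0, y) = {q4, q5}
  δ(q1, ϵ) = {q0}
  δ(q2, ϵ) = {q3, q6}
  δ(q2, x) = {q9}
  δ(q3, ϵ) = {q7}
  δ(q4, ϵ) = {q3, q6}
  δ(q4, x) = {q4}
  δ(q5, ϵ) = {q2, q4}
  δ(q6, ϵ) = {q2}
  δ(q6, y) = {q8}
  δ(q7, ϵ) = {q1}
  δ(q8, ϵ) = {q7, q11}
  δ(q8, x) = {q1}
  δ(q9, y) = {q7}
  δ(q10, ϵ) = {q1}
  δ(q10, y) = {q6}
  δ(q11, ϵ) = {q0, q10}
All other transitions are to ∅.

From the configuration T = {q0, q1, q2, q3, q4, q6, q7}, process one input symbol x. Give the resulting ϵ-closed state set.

q2 on x → {q9}.
q4 on x → {q4}.
No x-transition from q0, q1, q3, q6, q7.
Union after reading x: {q4, q9}.
Now take the ϵ-closure:
From q4 via ϵ: add q3, q6.
From q3 via ϵ: add q7.
From q6 via ϵ: add q2.
From q7 via ϵ: add q1.
From q1 via ϵ: add q0.
No new states can be added; the closed set is {q0, q1, q2, q3, q4, q6, q7, q9}.

{q0, q1, q2, q3, q4, q6, q7, q9}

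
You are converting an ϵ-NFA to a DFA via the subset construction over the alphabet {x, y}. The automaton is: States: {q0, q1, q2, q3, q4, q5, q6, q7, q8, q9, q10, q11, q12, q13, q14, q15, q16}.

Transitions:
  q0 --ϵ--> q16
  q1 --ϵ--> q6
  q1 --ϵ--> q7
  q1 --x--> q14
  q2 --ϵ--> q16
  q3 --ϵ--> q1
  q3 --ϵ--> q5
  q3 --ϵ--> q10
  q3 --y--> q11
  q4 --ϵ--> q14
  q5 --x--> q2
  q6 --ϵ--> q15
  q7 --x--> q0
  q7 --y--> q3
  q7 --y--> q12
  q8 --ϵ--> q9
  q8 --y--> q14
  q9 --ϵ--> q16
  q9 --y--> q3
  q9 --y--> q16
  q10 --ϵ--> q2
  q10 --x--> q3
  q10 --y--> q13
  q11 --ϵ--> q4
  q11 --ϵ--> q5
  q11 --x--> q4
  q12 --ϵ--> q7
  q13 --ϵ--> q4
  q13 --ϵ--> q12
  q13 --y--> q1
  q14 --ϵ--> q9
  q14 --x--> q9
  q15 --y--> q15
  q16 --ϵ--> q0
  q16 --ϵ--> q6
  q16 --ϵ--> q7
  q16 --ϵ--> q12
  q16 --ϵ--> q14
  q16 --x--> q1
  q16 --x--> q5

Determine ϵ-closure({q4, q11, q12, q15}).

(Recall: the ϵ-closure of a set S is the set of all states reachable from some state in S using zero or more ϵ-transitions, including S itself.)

{q0, q4, q5, q6, q7, q9, q11, q12, q14, q15, q16}

Start with {q4, q11, q12, q15}.
From q4 via ϵ: add q14.
From q11 via ϵ: add q5.
From q12 via ϵ: add q7.
From q14 via ϵ: add q9.
From q9 via ϵ: add q16.
From q16 via ϵ: add q0, q6.
No new states can be added; the closed set is {q0, q4, q5, q6, q7, q9, q11, q12, q14, q15, q16}.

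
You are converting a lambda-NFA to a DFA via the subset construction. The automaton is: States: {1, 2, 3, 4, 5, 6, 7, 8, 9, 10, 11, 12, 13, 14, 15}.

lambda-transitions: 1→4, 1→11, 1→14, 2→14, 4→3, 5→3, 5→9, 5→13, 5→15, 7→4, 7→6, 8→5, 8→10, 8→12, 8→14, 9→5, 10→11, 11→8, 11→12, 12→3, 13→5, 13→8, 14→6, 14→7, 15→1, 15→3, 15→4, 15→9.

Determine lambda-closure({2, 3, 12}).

{2, 3, 4, 6, 7, 12, 14}

Start with {2, 3, 12}.
From 2 via lambda: add 14.
From 14 via lambda: add 6, 7.
From 7 via lambda: add 4.
No new states can be added; the closed set is {2, 3, 4, 6, 7, 12, 14}.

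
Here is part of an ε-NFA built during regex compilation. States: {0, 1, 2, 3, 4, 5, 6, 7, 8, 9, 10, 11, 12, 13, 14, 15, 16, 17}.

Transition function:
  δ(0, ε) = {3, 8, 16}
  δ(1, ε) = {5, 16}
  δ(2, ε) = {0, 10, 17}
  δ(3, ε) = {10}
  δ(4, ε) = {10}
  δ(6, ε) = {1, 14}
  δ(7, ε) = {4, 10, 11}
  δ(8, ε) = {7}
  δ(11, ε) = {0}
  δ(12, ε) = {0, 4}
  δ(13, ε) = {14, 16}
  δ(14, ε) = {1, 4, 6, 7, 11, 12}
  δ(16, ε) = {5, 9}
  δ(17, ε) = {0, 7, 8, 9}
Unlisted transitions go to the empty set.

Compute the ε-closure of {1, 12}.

Start with {1, 12}.
From 1 via ε: add 5, 16.
From 12 via ε: add 0, 4.
From 0 via ε: add 3, 8.
From 4 via ε: add 10.
From 16 via ε: add 9.
From 8 via ε: add 7.
From 7 via ε: add 11.
No new states can be added; the closed set is {0, 1, 3, 4, 5, 7, 8, 9, 10, 11, 12, 16}.

{0, 1, 3, 4, 5, 7, 8, 9, 10, 11, 12, 16}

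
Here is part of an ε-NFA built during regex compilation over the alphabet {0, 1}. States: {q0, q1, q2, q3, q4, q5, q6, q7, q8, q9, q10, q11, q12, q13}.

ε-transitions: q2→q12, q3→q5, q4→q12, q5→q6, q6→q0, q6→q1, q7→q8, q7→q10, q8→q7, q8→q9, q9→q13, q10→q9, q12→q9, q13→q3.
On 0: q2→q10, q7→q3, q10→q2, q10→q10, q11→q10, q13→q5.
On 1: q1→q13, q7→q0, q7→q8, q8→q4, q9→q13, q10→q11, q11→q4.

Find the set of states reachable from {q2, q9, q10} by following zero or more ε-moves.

{q0, q1, q2, q3, q5, q6, q9, q10, q12, q13}

Start with {q2, q9, q10}.
From q2 via ε: add q12.
From q9 via ε: add q13.
From q13 via ε: add q3.
From q3 via ε: add q5.
From q5 via ε: add q6.
From q6 via ε: add q0, q1.
No new states can be added; the closed set is {q0, q1, q2, q3, q5, q6, q9, q10, q12, q13}.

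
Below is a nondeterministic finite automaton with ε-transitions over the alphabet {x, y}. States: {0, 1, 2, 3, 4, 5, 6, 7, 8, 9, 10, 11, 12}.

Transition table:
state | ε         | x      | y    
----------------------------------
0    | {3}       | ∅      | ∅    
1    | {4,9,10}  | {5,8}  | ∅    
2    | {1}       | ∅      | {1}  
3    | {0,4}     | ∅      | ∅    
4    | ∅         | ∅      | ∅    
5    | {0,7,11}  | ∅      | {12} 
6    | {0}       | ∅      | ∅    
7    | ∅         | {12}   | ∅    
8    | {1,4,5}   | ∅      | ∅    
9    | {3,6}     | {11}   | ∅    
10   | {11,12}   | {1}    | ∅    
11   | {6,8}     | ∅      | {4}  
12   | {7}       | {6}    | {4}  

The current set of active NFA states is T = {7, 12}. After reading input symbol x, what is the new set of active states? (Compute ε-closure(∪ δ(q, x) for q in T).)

7 on x → {12}.
12 on x → {6}.
Union after reading x: {6, 12}.
Now take the ε-closure:
From 6 via ε: add 0.
From 12 via ε: add 7.
From 0 via ε: add 3.
From 3 via ε: add 4.
No new states can be added; the closed set is {0, 3, 4, 6, 7, 12}.

{0, 3, 4, 6, 7, 12}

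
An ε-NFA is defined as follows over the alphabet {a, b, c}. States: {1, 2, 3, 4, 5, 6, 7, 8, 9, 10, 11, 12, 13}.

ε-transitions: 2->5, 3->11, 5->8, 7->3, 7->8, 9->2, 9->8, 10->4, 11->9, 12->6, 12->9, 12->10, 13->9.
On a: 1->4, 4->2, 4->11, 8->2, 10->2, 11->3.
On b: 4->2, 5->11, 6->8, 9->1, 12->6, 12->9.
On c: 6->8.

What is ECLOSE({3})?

{2, 3, 5, 8, 9, 11}

Start with {3}.
From 3 via ε: add 11.
From 11 via ε: add 9.
From 9 via ε: add 2, 8.
From 2 via ε: add 5.
No new states can be added; the closed set is {2, 3, 5, 8, 9, 11}.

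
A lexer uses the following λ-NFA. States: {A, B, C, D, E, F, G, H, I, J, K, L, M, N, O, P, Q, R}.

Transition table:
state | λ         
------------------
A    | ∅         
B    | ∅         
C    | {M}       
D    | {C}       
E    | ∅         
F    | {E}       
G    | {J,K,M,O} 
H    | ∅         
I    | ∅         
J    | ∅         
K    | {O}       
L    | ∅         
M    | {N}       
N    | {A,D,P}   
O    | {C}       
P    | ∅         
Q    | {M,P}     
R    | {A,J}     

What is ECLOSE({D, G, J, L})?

Start with {D, G, J, L}.
From D via λ: add C.
From G via λ: add K, M, O.
From M via λ: add N.
From N via λ: add A, P.
No new states can be added; the closed set is {A, C, D, G, J, K, L, M, N, O, P}.

{A, C, D, G, J, K, L, M, N, O, P}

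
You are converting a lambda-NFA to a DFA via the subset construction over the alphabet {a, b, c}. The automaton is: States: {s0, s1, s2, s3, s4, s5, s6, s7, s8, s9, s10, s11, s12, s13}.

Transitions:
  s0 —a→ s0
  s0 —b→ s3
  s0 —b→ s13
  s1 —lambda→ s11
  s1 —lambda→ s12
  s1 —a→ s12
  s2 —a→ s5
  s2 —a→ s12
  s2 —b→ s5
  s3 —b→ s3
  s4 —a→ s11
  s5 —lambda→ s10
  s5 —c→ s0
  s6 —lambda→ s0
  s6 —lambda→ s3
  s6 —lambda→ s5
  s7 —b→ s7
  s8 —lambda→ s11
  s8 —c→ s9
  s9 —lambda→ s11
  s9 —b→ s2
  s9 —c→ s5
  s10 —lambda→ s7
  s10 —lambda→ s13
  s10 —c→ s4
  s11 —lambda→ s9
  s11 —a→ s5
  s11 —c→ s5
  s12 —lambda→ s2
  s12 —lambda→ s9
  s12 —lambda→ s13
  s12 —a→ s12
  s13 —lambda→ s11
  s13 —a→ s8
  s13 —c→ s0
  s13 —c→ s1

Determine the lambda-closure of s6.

Start with {s6}.
From s6 via lambda: add s0, s3, s5.
From s5 via lambda: add s10.
From s10 via lambda: add s7, s13.
From s13 via lambda: add s11.
From s11 via lambda: add s9.
No new states can be added; the closed set is {s0, s3, s5, s6, s7, s9, s10, s11, s13}.

{s0, s3, s5, s6, s7, s9, s10, s11, s13}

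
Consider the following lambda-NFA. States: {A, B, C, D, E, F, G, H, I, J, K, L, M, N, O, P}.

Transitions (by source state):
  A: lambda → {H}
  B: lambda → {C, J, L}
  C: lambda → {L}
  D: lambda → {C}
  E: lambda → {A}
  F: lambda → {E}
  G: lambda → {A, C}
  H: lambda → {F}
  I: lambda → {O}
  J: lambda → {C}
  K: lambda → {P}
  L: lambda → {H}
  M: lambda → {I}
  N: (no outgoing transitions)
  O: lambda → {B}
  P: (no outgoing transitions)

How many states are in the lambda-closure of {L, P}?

Start with {L, P}.
From L via lambda: add H.
From H via lambda: add F.
From F via lambda: add E.
From E via lambda: add A.
lambda-closure = {A, E, F, H, L, P}, which has 6 states.

6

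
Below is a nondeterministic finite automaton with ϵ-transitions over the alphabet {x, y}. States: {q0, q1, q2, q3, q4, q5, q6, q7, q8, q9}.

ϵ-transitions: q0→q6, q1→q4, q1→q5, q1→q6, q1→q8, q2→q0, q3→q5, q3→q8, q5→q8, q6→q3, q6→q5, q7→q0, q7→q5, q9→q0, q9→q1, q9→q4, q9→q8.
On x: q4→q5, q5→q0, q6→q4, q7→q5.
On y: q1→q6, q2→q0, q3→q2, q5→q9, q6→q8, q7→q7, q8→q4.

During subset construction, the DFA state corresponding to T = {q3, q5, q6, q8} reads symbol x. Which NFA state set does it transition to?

q5 on x → {q0}.
q6 on x → {q4}.
No x-transition from q3, q8.
Union after reading x: {q0, q4}.
Now take the ϵ-closure:
From q0 via ϵ: add q6.
From q6 via ϵ: add q3, q5.
From q3 via ϵ: add q8.
No new states can be added; the closed set is {q0, q3, q4, q5, q6, q8}.

{q0, q3, q4, q5, q6, q8}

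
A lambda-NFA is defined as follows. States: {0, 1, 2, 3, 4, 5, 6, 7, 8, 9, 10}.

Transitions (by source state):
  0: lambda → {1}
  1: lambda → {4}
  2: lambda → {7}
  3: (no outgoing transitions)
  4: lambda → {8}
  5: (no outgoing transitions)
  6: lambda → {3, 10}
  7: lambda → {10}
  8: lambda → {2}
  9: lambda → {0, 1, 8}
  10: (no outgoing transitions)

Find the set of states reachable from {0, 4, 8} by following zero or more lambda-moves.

{0, 1, 2, 4, 7, 8, 10}

Start with {0, 4, 8}.
From 0 via lambda: add 1.
From 8 via lambda: add 2.
From 2 via lambda: add 7.
From 7 via lambda: add 10.
No new states can be added; the closed set is {0, 1, 2, 4, 7, 8, 10}.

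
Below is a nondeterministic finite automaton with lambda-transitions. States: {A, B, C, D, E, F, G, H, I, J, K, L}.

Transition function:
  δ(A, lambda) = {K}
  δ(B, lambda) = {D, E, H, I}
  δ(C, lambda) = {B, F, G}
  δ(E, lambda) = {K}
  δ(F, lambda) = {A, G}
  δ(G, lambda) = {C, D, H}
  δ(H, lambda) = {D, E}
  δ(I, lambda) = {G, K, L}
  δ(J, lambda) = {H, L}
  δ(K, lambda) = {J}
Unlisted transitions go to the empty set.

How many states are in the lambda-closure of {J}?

Start with {J}.
From J via lambda: add H, L.
From H via lambda: add D, E.
From E via lambda: add K.
lambda-closure = {D, E, H, J, K, L}, which has 6 states.

6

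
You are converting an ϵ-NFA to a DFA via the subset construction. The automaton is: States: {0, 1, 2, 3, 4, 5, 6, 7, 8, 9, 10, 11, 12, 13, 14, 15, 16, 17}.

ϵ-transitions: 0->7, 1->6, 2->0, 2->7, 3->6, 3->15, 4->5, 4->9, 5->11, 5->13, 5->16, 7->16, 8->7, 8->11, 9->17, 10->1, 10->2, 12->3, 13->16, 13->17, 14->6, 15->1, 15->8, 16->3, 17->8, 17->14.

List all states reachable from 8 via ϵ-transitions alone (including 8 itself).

Start with {8}.
From 8 via ϵ: add 7, 11.
From 7 via ϵ: add 16.
From 16 via ϵ: add 3.
From 3 via ϵ: add 6, 15.
From 15 via ϵ: add 1.
No new states can be added; the closed set is {1, 3, 6, 7, 8, 11, 15, 16}.

{1, 3, 6, 7, 8, 11, 15, 16}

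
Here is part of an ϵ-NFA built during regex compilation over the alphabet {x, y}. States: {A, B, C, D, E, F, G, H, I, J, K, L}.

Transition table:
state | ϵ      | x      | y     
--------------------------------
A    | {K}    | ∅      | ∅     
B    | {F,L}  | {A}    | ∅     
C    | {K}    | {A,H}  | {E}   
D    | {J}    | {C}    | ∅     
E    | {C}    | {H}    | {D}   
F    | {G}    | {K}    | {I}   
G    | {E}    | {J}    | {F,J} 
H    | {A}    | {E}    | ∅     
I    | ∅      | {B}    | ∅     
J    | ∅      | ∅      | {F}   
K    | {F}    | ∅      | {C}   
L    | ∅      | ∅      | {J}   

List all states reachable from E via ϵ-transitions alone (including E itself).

Start with {E}.
From E via ϵ: add C.
From C via ϵ: add K.
From K via ϵ: add F.
From F via ϵ: add G.
No new states can be added; the closed set is {C, E, F, G, K}.

{C, E, F, G, K}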